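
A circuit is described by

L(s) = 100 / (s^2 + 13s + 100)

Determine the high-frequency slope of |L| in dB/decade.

Each pole contributes −20 dB/decade at high frequency; each zero contributes +20 dB/decade.
Net: 0 zero(s) − 2 pole(s) → -40 dB/decade.

-40 dB/decade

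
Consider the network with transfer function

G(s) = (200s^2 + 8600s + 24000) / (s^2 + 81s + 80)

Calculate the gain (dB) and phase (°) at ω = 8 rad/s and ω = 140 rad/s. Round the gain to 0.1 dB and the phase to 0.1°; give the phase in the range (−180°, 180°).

Substitute s = j8:
Numerator: 200(j8)^2 + 8600(j8) + 24000 = 11200 + j68800
Denominator: (j8)^2 + 81(j8) + 80 = 16 + j648
|N| = √(11200² + 68800²) ≈ 69706, ∠N ≈ 80.75°
|D| = √(16² + 648²) ≈ 648.2, ∠D ≈ 88.59°
|G| = 69706 / 648.2 ≈ 107.54
Gain = 20 log₁₀(107.54) ≈ 40.63 dB
∠G = 80.75° − 88.59° = -7.84°

Substitute s = j140:
Numerator: 200(j140)^2 + 8600(j140) + 24000 = -3896000 + j1204000
Denominator: (j140)^2 + 81(j140) + 80 = -19520 + j11340
|N| = √(3896000² + 1204000²) ≈ 4.0778e+06, ∠N ≈ 162.83°
|D| = √(19520² + 11340²) ≈ 22575, ∠D ≈ 149.85°
|G| = 4.0778e+06 / 22575 ≈ 180.63
Gain = 20 log₁₀(180.63) ≈ 45.14 dB
∠G = 162.83° − 149.85° = 12.98°

ω = 8: 40.6 dB, -7.8°; ω = 140: 45.1 dB, 13.0°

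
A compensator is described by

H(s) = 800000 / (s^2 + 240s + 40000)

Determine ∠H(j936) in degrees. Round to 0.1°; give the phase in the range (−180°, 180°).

-165.0°

At s = jω = j936:
quadratic: (j936)² + 240·j936 + 40000 = -836096 + j224640 → |·| ≈ 8.6575e+05, ∠ ≈ 164.96°
∠H = 0.00° − 164.96° = -164.96°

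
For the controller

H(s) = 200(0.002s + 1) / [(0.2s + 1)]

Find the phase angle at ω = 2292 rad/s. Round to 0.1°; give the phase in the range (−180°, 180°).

At ω = 2292 rad/s:
zero (1 + j2292·0.002) = 1 + j4.584 → |·| ≈ 4.6918, ∠ ≈ 77.69°
pole (1 + j2292·0.2) = 1 + j458.4 → |·| ≈ 458.4, ∠ ≈ 89.88°
∠H = (77.69°) − (89.88°) = -12.19°

-12.2°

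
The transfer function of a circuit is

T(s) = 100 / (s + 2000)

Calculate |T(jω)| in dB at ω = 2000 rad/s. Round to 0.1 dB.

-29.0 dB

At s = jω = j2000:
pole (s+2000): 2000 + j2000 → |·| = √(2000²+2000²) = √8000000 ≈ 2828.4, ∠ = arctan(2000/2000) ≈ 45.00°
|T| = 100 / 2828.4 ≈ 0.035356
Gain = 20 log₁₀(0.035356) ≈ -29.03 dB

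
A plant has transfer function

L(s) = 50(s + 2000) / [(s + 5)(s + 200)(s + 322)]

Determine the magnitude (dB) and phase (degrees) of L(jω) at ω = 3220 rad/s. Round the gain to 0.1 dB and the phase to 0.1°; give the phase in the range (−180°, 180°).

At s = jω = j3220:
zero (s+2000): 2000 + j3220 → |·| = √(2000²+3220²) = √14368400 ≈ 3790.6, ∠ = arctan(3220/2000) ≈ 58.15°
pole (s+5): 5 + j3220 → |·| = √(5²+3220²) = √10368425 ≈ 3220, ∠ = arctan(3220/5) ≈ 89.91°
pole (s+200): 200 + j3220 → |·| = √(200²+3220²) = √10408400 ≈ 3226.2, ∠ = arctan(3220/200) ≈ 86.45°
pole (s+322): 322 + j3220 → |·| = √(322²+3220²) = √10472084 ≈ 3236.1, ∠ = arctan(3220/322) ≈ 84.29°
|L| = 50 · 3790.6 / 3.3618e+10 ≈ 5.6378e-06
Gain = 20 log₁₀(5.6378e-06) ≈ -104.98 dB
∠L = 58.15° − 260.65° = -202.50° ≡ 157.50° (principal value)

-105.0 dB, 157.5°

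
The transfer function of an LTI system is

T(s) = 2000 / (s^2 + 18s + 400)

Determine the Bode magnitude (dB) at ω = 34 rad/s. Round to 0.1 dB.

At s = jω = j34:
quadratic: (j34)² + 18·j34 + 400 = -756 + j612 → |·| ≈ 972.67, ∠ ≈ 141.01°
|T| = 2000 / 972.67 ≈ 2.0562
Gain = 20 log₁₀(2.0562) ≈ 6.26 dB

6.3 dB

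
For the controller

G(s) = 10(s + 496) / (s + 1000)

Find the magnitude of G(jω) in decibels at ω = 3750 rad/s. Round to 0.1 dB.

At s = jω = j3750:
zero (s+496): 496 + j3750 → |·| = √(496²+3750²) = √14308516 ≈ 3782.7, ∠ = arctan(3750/496) ≈ 82.47°
pole (s+1000): 1000 + j3750 → |·| = √(1000²+3750²) = √15062500 ≈ 3881, ∠ = arctan(3750/1000) ≈ 75.07°
|G| = 10 · 3782.7 / 3881 ≈ 9.7467
Gain = 20 log₁₀(9.7467) ≈ 19.78 dB

19.8 dB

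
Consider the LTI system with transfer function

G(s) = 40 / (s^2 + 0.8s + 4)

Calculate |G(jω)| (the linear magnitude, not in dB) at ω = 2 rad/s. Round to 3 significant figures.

25.0

At s = jω = j2:
quadratic: (j2)² + 0.8·j2 + 4 = 0 + j1.6 → |·| ≈ 1.6, ∠ ≈ 90.00°
|G| = 40 / 1.6 ≈ 25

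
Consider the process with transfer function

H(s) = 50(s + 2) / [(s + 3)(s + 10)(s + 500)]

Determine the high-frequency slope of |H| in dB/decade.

-40 dB/decade

Each pole contributes −20 dB/decade at high frequency; each zero contributes +20 dB/decade.
Net: 1 zero(s) − 3 pole(s) → -40 dB/decade.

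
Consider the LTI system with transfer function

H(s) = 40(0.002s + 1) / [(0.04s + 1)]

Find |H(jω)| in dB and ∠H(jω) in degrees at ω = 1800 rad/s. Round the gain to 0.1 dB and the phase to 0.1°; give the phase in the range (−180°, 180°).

6.3 dB, -14.7°

At ω = 1800 rad/s:
zero (1 + j1800·0.002) = 1 + j3.6 → |·| ≈ 3.7363, ∠ ≈ 74.48°
pole (1 + j1800·0.04) = 1 + j72 → |·| ≈ 72.007, ∠ ≈ 89.20°
|H| = 40 · 3.7363 / (72.007) ≈ 2.0755
Gain = 20 log₁₀(2.0755) ≈ 6.34 dB
∠H = (74.48°) − (89.20°) = -14.72°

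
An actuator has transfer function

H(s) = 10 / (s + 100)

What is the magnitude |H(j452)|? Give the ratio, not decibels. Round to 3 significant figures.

Substitute s = j452:
Numerator: 10 = 10 + j0
Denominator: (j452) + 100 = 100 + j452
|N| = √(10² + 0²) ≈ 10, ∠N ≈ 0.00°
|D| = √(100² + 452²) ≈ 462.93, ∠D ≈ 77.52°
|H| = 10 / 462.93 ≈ 0.021602

0.0216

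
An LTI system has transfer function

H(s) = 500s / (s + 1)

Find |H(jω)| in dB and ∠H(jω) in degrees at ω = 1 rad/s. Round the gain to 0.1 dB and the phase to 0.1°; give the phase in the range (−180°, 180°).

At s = jω = j1:
zero at origin: s = j1 → |·| = 1, ∠ = 90.00°
pole (s+1): 1 + j1 → |·| = √(1²+1²) = √2 ≈ 1.4142, ∠ = arctan(1/1) ≈ 45.00°
|H| = 500 · 1 / 1.4142 ≈ 353.56
Gain = 20 log₁₀(353.56) ≈ 50.97 dB
∠H = 90.00° − 45.00° = 45.00°

51.0 dB, 45.0°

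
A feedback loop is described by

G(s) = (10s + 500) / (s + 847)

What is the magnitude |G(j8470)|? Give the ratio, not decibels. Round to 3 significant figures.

Substitute s = j8470:
Numerator: 10(j8470) + 500 = 500 + j84700
Denominator: (j8470) + 847 = 847 + j8470
|N| = √(500² + 84700²) ≈ 84701, ∠N ≈ 89.66°
|D| = √(847² + 8470²) ≈ 8512.2, ∠D ≈ 84.29°
|G| = 84701 / 8512.2 ≈ 9.9505

9.95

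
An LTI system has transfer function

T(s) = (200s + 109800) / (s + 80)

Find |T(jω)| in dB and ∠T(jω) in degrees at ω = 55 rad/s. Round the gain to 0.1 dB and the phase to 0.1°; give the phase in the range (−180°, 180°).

61.1 dB, -28.8°

Substitute s = j55:
Numerator: 200(j55) + 109800 = 109800 + j11000
Denominator: (j55) + 80 = 80 + j55
|N| = √(109800² + 11000²) ≈ 1.1035e+05, ∠N ≈ 5.72°
|D| = √(80² + 55²) ≈ 97.082, ∠D ≈ 34.51°
|T| = 1.1035e+05 / 97.082 ≈ 1136.7
Gain = 20 log₁₀(1136.7) ≈ 61.11 dB
∠T = 5.72° − 34.51° = -28.79°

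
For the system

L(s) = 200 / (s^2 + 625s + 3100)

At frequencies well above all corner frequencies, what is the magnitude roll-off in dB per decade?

Each pole contributes −20 dB/decade at high frequency; each zero contributes +20 dB/decade.
Net: 0 zero(s) − 2 pole(s) → -40 dB/decade.

-40 dB/decade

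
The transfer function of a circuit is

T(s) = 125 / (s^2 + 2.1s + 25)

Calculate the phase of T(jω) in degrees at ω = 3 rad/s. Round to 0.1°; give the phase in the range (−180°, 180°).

At s = jω = j3:
quadratic: (j3)² + 2.1·j3 + 25 = 16 + j6.3 → |·| ≈ 17.196, ∠ ≈ 21.49°
∠T = 0.00° − 21.49° = -21.49°

-21.5°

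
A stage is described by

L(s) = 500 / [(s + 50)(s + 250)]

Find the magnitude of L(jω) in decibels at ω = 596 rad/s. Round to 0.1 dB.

At s = jω = j596:
pole (s+50): 50 + j596 → |·| = √(50²+596²) = √357716 ≈ 598.09, ∠ = arctan(596/50) ≈ 85.20°
pole (s+250): 250 + j596 → |·| = √(250²+596²) = √417716 ≈ 646.31, ∠ = arctan(596/250) ≈ 67.24°
|L| = 500 / 3.8655e+05 ≈ 0.0012935
Gain = 20 log₁₀(0.0012935) ≈ -57.76 dB

-57.8 dB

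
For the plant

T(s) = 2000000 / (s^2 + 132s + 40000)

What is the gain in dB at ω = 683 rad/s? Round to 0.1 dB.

At s = jω = j683:
quadratic: (j683)² + 132·j683 + 40000 = -426489 + j90156 → |·| ≈ 4.3591e+05, ∠ ≈ 168.06°
|T| = 2000000 / 4.3591e+05 ≈ 4.5881
Gain = 20 log₁₀(4.5881) ≈ 13.23 dB

13.2 dB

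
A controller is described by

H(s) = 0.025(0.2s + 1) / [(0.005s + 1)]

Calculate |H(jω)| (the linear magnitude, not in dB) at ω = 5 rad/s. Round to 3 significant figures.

0.0353

At ω = 5 rad/s:
zero (1 + j5·0.2) = 1 + j1 → |·| ≈ 1.4142, ∠ ≈ 45.00°
pole (1 + j5·0.005) = 1 + j0.025 → |·| ≈ 1.0003, ∠ ≈ 1.43°
|H| = 0.025 · 1.4142 / (1.0003) ≈ 0.035344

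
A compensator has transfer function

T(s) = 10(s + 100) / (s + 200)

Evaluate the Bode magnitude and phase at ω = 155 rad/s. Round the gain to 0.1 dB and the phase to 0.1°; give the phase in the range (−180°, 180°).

17.3 dB, 19.4°

At s = jω = j155:
zero (s+100): 100 + j155 → |·| = √(100²+155²) = √34025 ≈ 184.46, ∠ = arctan(155/100) ≈ 57.17°
pole (s+200): 200 + j155 → |·| = √(200²+155²) = √64025 ≈ 253.03, ∠ = arctan(155/200) ≈ 37.78°
|T| = 10 · 184.46 / 253.03 ≈ 7.29
Gain = 20 log₁₀(7.29) ≈ 17.25 dB
∠T = 57.17° − 37.78° = 19.39°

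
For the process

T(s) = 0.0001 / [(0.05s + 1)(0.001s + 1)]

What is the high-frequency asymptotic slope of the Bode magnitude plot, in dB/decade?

Each pole contributes −20 dB/decade at high frequency; each zero contributes +20 dB/decade.
Net: 0 zero(s) − 2 pole(s) → -40 dB/decade.

-40 dB/decade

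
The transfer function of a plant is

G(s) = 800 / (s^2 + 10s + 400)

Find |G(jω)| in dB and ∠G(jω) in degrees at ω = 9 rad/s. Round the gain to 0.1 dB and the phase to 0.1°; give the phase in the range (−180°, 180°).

At s = jω = j9:
quadratic: (j9)² + 10·j9 + 400 = 319 + j90 → |·| ≈ 331.45, ∠ ≈ 15.76°
|G| = 800 / 331.45 ≈ 2.4136
Gain = 20 log₁₀(2.4136) ≈ 7.65 dB
∠G = 0.00° − 15.76° = -15.76°

7.7 dB, -15.8°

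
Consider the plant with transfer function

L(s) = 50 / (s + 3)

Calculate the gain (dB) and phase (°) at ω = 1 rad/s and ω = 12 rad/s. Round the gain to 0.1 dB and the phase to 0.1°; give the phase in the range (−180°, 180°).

Substitute s = j1:
Numerator: 50 = 50 + j0
Denominator: (j1) + 3 = 3 + j1
|N| = √(50² + 0²) ≈ 50, ∠N ≈ 0.00°
|D| = √(3² + 1²) ≈ 3.1623, ∠D ≈ 18.43°
|L| = 50 / 3.1623 ≈ 15.811
Gain = 20 log₁₀(15.811) ≈ 23.98 dB
∠L = 0.00° − 18.43° = -18.43°

Substitute s = j12:
Numerator: 50 = 50 + j0
Denominator: (j12) + 3 = 3 + j12
|N| = √(50² + 0²) ≈ 50, ∠N ≈ 0.00°
|D| = √(3² + 12²) ≈ 12.369, ∠D ≈ 75.96°
|L| = 50 / 12.369 ≈ 4.0424
Gain = 20 log₁₀(4.0424) ≈ 12.13 dB
∠L = 0.00° − 75.96° = -75.96°

ω = 1: 24.0 dB, -18.4°; ω = 12: 12.1 dB, -76.0°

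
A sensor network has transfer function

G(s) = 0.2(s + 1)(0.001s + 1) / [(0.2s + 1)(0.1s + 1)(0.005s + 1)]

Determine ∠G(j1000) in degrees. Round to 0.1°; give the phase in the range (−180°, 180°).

At ω = 1000 rad/s:
zero (1 + j1000·1) = 1 + j1000 → |·| ≈ 1000, ∠ ≈ 89.94°
zero (1 + j1000·0.001) = 1 + j1 → |·| ≈ 1.4142, ∠ ≈ 45.00°
pole (1 + j1000·0.2) = 1 + j200 → |·| ≈ 200, ∠ ≈ 89.71°
pole (1 + j1000·0.1) = 1 + j100 → |·| ≈ 100, ∠ ≈ 89.43°
pole (1 + j1000·0.005) = 1 + j5 → |·| ≈ 5.099, ∠ ≈ 78.69°
∠G = (89.94° + 45.00°) − (89.71° + 89.43° + 78.69°) = -122.89°

-122.9°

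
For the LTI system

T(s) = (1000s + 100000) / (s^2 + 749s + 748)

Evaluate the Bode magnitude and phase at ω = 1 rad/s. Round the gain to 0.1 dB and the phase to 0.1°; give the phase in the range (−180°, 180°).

39.5 dB, -44.5°

Substitute s = j1:
Numerator: 1000(j1) + 100000 = 100000 + j1000
Denominator: (j1)^2 + 749(j1) + 748 = 747 + j749
|N| = √(100000² + 1000²) ≈ 1e+05, ∠N ≈ 0.57°
|D| = √(747² + 749²) ≈ 1057.8, ∠D ≈ 45.08°
|T| = 1e+05 / 1057.8 ≈ 94.536
Gain = 20 log₁₀(94.536) ≈ 39.51 dB
∠T = 0.57° − 45.08° = -44.51°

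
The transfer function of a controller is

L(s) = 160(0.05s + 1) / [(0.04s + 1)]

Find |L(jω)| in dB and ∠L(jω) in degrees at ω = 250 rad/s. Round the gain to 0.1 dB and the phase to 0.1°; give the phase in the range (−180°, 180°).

At ω = 250 rad/s:
zero (1 + j250·0.05) = 1 + j12.5 → |·| ≈ 12.54, ∠ ≈ 85.43°
pole (1 + j250·0.04) = 1 + j10 → |·| ≈ 10.05, ∠ ≈ 84.29°
|L| = 160 · 12.54 / (10.05) ≈ 199.64
Gain = 20 log₁₀(199.64) ≈ 46.00 dB
∠L = (85.43°) − (84.29°) = 1.14°

46.0 dB, 1.1°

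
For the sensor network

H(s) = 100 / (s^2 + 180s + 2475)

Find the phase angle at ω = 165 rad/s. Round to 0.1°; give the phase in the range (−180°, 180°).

-129.8°

Substitute s = j165:
Numerator: 100 = 100 + j0
Denominator: (j165)^2 + 180(j165) + 2475 = -24750 + j29700
|N| = √(100² + 0²) ≈ 100, ∠N ≈ 0.00°
|D| = √(24750² + 29700²) ≈ 38661, ∠D ≈ 129.81°
∠H = 0.00° − 129.81° = -129.81°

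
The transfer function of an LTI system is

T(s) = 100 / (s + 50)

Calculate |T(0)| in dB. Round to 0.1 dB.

T(0) = 100 / 50 = 2
20 log₁₀(2) ≈ 6.02 dB

6.0 dB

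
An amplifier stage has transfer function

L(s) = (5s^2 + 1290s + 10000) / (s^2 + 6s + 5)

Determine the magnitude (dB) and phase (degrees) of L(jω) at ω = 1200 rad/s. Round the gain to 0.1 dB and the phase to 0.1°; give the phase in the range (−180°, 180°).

14.2 dB, -11.9°

Substitute s = j1200:
Numerator: 5(j1200)^2 + 1290(j1200) + 10000 = -7190000 + j1548000
Denominator: (j1200)^2 + 6(j1200) + 5 = -1439995 + j7200
|N| = √(7190000² + 1548000²) ≈ 7.3548e+06, ∠N ≈ 167.85°
|D| = √(1439995² + 7200²) ≈ 1.44e+06, ∠D ≈ 179.71°
|L| = 7.3548e+06 / 1.44e+06 ≈ 5.1075
Gain = 20 log₁₀(5.1075) ≈ 14.16 dB
∠L = 167.85° − 179.71° = -11.86°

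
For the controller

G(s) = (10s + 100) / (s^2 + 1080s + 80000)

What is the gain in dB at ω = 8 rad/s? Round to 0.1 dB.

Substitute s = j8:
Numerator: 10(j8) + 100 = 100 + j80
Denominator: (j8)^2 + 1080(j8) + 80000 = 79936 + j8640
|N| = √(100² + 80²) ≈ 128.06, ∠N ≈ 38.66°
|D| = √(79936² + 8640²) ≈ 80402, ∠D ≈ 6.17°
|G| = 128.06 / 80402 ≈ 0.0015927
Gain = 20 log₁₀(0.0015927) ≈ -55.96 dB

-56.0 dB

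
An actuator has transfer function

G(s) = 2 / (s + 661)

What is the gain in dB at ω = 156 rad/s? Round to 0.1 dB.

At s = jω = j156:
pole (s+661): 661 + j156 → |·| = √(661²+156²) = √461257 ≈ 679.16, ∠ = arctan(156/661) ≈ 13.28°
|G| = 2 / 679.16 ≈ 0.0029448
Gain = 20 log₁₀(0.0029448) ≈ -50.62 dB

-50.6 dB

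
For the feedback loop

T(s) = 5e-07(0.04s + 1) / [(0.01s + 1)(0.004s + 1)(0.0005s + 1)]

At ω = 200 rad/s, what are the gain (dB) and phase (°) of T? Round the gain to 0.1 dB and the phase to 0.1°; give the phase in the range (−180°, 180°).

-117.1 dB, -24.9°

At ω = 200 rad/s:
zero (1 + j200·0.04) = 1 + j8 → |·| ≈ 8.0623, ∠ ≈ 82.87°
pole (1 + j200·0.01) = 1 + j2 → |·| ≈ 2.2361, ∠ ≈ 63.43°
pole (1 + j200·0.004) = 1 + j0.8 → |·| ≈ 1.2806, ∠ ≈ 38.66°
pole (1 + j200·0.0005) = 1 + j0.1 → |·| ≈ 1.005, ∠ ≈ 5.71°
|T| = 5e-07 · 8.0623 / (2.2361 · 1.2806 · 1.005) ≈ 1.4007e-06
Gain = 20 log₁₀(1.4007e-06) ≈ -117.07 dB
∠T = (82.87°) − (63.43° + 38.66° + 5.71°) = -24.93°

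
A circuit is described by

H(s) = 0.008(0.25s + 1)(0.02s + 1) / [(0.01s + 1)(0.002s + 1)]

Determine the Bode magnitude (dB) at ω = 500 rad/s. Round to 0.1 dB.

2.9 dB

At ω = 500 rad/s:
zero (1 + j500·0.25) = 1 + j125 → |·| ≈ 125, ∠ ≈ 89.54°
zero (1 + j500·0.02) = 1 + j10 → |·| ≈ 10.05, ∠ ≈ 84.29°
pole (1 + j500·0.01) = 1 + j5 → |·| ≈ 5.099, ∠ ≈ 78.69°
pole (1 + j500·0.002) = 1 + j1 → |·| ≈ 1.4142, ∠ ≈ 45.00°
|H| = 0.008 · 125 · 10.05 / (5.099 · 1.4142) ≈ 1.3937
Gain = 20 log₁₀(1.3937) ≈ 2.88 dB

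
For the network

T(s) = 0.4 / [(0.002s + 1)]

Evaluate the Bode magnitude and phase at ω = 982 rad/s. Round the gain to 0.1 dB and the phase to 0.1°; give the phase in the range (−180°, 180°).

At ω = 982 rad/s:
pole (1 + j982·0.002) = 1 + j1.964 → |·| ≈ 2.2039, ∠ ≈ 63.02°
|T| = 0.4 · 1 / (2.2039) ≈ 0.1815
Gain = 20 log₁₀(0.1815) ≈ -14.82 dB
∠T = (0°) − (63.02°) = -63.02°

-14.8 dB, -63.0°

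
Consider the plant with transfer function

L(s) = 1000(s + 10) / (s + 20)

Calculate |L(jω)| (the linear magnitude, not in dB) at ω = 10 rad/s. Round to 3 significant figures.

At s = jω = j10:
zero (s+10): 10 + j10 → |·| = √(10²+10²) = √200 ≈ 14.142, ∠ = arctan(10/10) ≈ 45.00°
pole (s+20): 20 + j10 → |·| = √(20²+10²) = √500 ≈ 22.361, ∠ = arctan(10/20) ≈ 26.57°
|L| = 1000 · 14.142 / 22.361 ≈ 632.44

632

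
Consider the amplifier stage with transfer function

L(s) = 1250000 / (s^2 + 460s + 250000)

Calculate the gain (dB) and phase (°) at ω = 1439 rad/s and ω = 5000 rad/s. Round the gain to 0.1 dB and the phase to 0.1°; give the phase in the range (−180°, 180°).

At s = jω = j1439:
quadratic: (j1439)² + 460·j1439 + 250000 = -1820721 + j661940 → |·| ≈ 1.9373e+06, ∠ ≈ 160.02°
|L| = 1250000 / 1.9373e+06 ≈ 0.64523
Gain = 20 log₁₀(0.64523) ≈ -3.81 dB
∠L = 0.00° − 160.02° = -160.02°

At s = jω = j5000:
quadratic: (j5000)² + 460·j5000 + 250000 = -24750000 + j2300000 → |·| ≈ 2.4857e+07, ∠ ≈ 174.69°
|L| = 1250000 / 2.4857e+07 ≈ 0.050288
Gain = 20 log₁₀(0.050288) ≈ -25.97 dB
∠L = 0.00° − 174.69° = -174.69°

ω = 1439: -3.8 dB, -160.0°; ω = 5000: -26.0 dB, -174.7°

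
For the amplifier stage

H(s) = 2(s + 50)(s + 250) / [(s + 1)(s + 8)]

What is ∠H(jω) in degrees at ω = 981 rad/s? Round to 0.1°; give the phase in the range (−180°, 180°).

At s = jω = j981:
zero (s+50): 50 + j981 → |·| = √(50²+981²) = √964861 ≈ 982.27, ∠ = arctan(981/50) ≈ 87.08°
zero (s+250): 250 + j981 → |·| = √(250²+981²) = √1024861 ≈ 1012.4, ∠ = arctan(981/250) ≈ 75.70°
pole (s+1): 1 + j981 → |·| = √(1²+981²) = √962362 ≈ 981, ∠ = arctan(981/1) ≈ 89.94°
pole (s+8): 8 + j981 → |·| = √(8²+981²) = √962425 ≈ 981.03, ∠ = arctan(981/8) ≈ 89.53°
∠H = 162.78° − 179.47° = -16.69°

-16.7°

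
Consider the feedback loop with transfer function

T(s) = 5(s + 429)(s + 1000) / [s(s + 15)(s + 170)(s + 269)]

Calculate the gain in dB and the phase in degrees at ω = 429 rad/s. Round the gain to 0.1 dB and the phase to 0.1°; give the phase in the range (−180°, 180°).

-82.3 dB, 123.9°

At s = jω = j429:
zero (s+429): 429 + j429 → |·| = √(429²+429²) = √368082 ≈ 606.7, ∠ = arctan(429/429) ≈ 45.00°
zero (s+1000): 1000 + j429 → |·| = √(1000²+429²) = √1184041 ≈ 1088.1, ∠ = arctan(429/1000) ≈ 23.22°
pole (s+15): 15 + j429 → |·| = √(15²+429²) = √184266 ≈ 429.26, ∠ = arctan(429/15) ≈ 88.00°
pole (s+170): 170 + j429 → |·| = √(170²+429²) = √212941 ≈ 461.46, ∠ = arctan(429/170) ≈ 68.38°
pole (s+269): 269 + j429 → |·| = √(269²+429²) = √256402 ≈ 506.36, ∠ = arctan(429/269) ≈ 57.91°
pole at origin: |s| = 429, ∠ = 90.00° (in denominator)
|T| = 5 · 6.6015e+05 / 4.303e+10 ≈ 7.6708e-05
Gain = 20 log₁₀(7.6708e-05) ≈ -82.30 dB
∠T = 68.22° − 304.29° = -236.07° ≡ 123.93° (principal value)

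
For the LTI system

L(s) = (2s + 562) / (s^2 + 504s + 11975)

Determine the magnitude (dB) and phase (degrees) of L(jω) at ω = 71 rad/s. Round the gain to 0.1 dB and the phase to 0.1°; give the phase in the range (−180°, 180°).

-36.0 dB, -64.9°

Substitute s = j71:
Numerator: 2(j71) + 562 = 562 + j142
Denominator: (j71)^2 + 504(j71) + 11975 = 6934 + j35784
|N| = √(562² + 142²) ≈ 579.66, ∠N ≈ 14.18°
|D| = √(6934² + 35784²) ≈ 36450, ∠D ≈ 79.03°
|L| = 579.66 / 36450 ≈ 0.015903
Gain = 20 log₁₀(0.015903) ≈ -35.97 dB
∠L = 14.18° − 79.03° = -64.85°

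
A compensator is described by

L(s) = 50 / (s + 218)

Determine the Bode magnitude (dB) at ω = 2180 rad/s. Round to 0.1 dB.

Substitute s = j2180:
Numerator: 50 = 50 + j0
Denominator: (j2180) + 218 = 218 + j2180
|N| = √(50² + 0²) ≈ 50, ∠N ≈ 0.00°
|D| = √(218² + 2180²) ≈ 2190.9, ∠D ≈ 84.29°
|L| = 50 / 2190.9 ≈ 0.022822
Gain = 20 log₁₀(0.022822) ≈ -32.83 dB

-32.8 dB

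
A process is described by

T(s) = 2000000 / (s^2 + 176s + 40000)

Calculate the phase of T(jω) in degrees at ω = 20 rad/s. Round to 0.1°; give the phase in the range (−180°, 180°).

At s = jω = j20:
quadratic: (j20)² + 176·j20 + 40000 = 39600 + j3520 → |·| ≈ 39756, ∠ ≈ 5.08°
∠T = 0.00° − 5.08° = -5.08°

-5.1°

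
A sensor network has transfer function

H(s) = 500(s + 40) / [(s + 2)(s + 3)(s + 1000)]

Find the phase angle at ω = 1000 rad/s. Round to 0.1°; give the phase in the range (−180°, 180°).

-137.0°

At s = jω = j1000:
zero (s+40): 40 + j1000 → |·| = √(40²+1000²) = √1001600 ≈ 1000.8, ∠ = arctan(1000/40) ≈ 87.71°
pole (s+2): 2 + j1000 → |·| = √(2²+1000²) = √1000004 ≈ 1000, ∠ = arctan(1000/2) ≈ 89.89°
pole (s+3): 3 + j1000 → |·| = √(3²+1000²) = √1000009 ≈ 1000, ∠ = arctan(1000/3) ≈ 89.83°
pole (s+1000): 1000 + j1000 → |·| = √(1000²+1000²) = √2000000 ≈ 1414.2, ∠ = arctan(1000/1000) ≈ 45.00°
∠H = 87.71° − 224.72° = -137.01°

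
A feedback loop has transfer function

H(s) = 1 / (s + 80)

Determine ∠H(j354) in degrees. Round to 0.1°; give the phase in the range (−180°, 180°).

At s = jω = j354:
pole (s+80): 80 + j354 → |·| = √(80²+354²) = √131716 ≈ 362.93, ∠ = arctan(354/80) ≈ 77.27°
∠H = 0.00° − 77.27° = -77.27°

-77.3°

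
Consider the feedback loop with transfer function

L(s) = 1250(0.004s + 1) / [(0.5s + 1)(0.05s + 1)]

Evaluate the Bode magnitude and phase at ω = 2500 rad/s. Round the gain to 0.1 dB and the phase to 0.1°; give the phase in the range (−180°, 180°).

At ω = 2500 rad/s:
zero (1 + j2500·0.004) = 1 + j10 → |·| ≈ 10.05, ∠ ≈ 84.29°
pole (1 + j2500·0.5) = 1 + j1250 → |·| ≈ 1250, ∠ ≈ 89.95°
pole (1 + j2500·0.05) = 1 + j125 → |·| ≈ 125, ∠ ≈ 89.54°
|L| = 1250 · 10.05 / (1250 · 125) ≈ 0.0804
Gain = 20 log₁₀(0.0804) ≈ -21.89 dB
∠L = (84.29°) − (89.95° + 89.54°) = -95.20°

-21.9 dB, -95.2°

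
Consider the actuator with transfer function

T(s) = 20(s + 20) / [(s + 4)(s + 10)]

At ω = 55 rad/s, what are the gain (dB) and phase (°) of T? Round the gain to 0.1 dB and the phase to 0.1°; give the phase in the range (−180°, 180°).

-8.4 dB, -95.5°

At s = jω = j55:
zero (s+20): 20 + j55 → |·| = √(20²+55²) = √3425 ≈ 58.523, ∠ = arctan(55/20) ≈ 70.02°
pole (s+4): 4 + j55 → |·| = √(4²+55²) = √3041 ≈ 55.145, ∠ = arctan(55/4) ≈ 85.84°
pole (s+10): 10 + j55 → |·| = √(10²+55²) = √3125 ≈ 55.902, ∠ = arctan(55/10) ≈ 79.70°
|T| = 20 · 58.523 / 3082.7 ≈ 0.37969
Gain = 20 log₁₀(0.37969) ≈ -8.41 dB
∠T = 70.02° − 165.54° = -95.52°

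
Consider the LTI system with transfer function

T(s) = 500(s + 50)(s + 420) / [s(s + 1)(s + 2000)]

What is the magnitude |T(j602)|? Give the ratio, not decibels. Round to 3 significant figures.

0.293

At s = jω = j602:
zero (s+50): 50 + j602 → |·| = √(50²+602²) = √364904 ≈ 604.07, ∠ = arctan(602/50) ≈ 85.25°
zero (s+420): 420 + j602 → |·| = √(420²+602²) = √538804 ≈ 734.03, ∠ = arctan(602/420) ≈ 55.10°
pole (s+1): 1 + j602 → |·| = √(1²+602²) = √362405 ≈ 602, ∠ = arctan(602/1) ≈ 89.90°
pole (s+2000): 2000 + j602 → |·| = √(2000²+602²) = √4362404 ≈ 2088.6, ∠ = arctan(602/2000) ≈ 16.75°
pole at origin: |s| = 602, ∠ = 90.00° (in denominator)
|T| = 500 · 4.4341e+05 / 7.5692e+08 ≈ 0.2929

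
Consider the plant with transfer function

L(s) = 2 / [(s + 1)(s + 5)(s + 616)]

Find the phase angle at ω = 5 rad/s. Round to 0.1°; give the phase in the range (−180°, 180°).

At s = jω = j5:
pole (s+1): 1 + j5 → |·| = √(1²+5²) = √26 ≈ 5.099, ∠ = arctan(5/1) ≈ 78.69°
pole (s+5): 5 + j5 → |·| = √(5²+5²) = √50 ≈ 7.0711, ∠ = arctan(5/5) ≈ 45.00°
pole (s+616): 616 + j5 → |·| = √(616²+5²) = √379481 ≈ 616.02, ∠ = arctan(5/616) ≈ 0.47°
∠L = 0.00° − 124.16° = -124.16°

-124.2°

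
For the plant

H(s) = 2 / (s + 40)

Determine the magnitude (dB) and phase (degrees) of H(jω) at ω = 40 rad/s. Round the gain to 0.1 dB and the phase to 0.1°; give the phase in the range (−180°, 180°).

At s = jω = j40:
pole (s+40): 40 + j40 → |·| = √(40²+40²) = √3200 ≈ 56.569, ∠ = arctan(40/40) ≈ 45.00°
|H| = 2 / 56.569 ≈ 0.035355
Gain = 20 log₁₀(0.035355) ≈ -29.03 dB
∠H = 0.00° − 45.00° = -45.00°

-29.0 dB, -45.0°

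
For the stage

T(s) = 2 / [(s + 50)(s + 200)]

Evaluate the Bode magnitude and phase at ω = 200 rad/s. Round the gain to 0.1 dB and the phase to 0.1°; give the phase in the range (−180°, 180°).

At s = jω = j200:
pole (s+50): 50 + j200 → |·| = √(50²+200²) = √42500 ≈ 206.16, ∠ = arctan(200/50) ≈ 75.96°
pole (s+200): 200 + j200 → |·| = √(200²+200²) = √80000 ≈ 282.84, ∠ = arctan(200/200) ≈ 45.00°
|T| = 2 / 58310 ≈ 3.4299e-05
Gain = 20 log₁₀(3.4299e-05) ≈ -89.29 dB
∠T = 0.00° − 120.96° = -120.96°

-89.3 dB, -121.0°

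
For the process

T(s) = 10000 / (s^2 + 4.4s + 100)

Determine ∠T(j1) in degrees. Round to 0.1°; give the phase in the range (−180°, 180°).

At s = jω = j1:
quadratic: (j1)² + 4.4·j1 + 100 = 99 + j4.4 → |·| ≈ 99.098, ∠ ≈ 2.54°
∠T = 0.00° − 2.54° = -2.54°

-2.5°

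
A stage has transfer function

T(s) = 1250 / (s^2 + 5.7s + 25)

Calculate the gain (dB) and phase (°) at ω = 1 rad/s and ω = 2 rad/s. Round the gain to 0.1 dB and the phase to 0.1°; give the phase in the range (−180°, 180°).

At s = jω = j1:
quadratic: (j1)² + 5.7·j1 + 25 = 24 + j5.7 → |·| ≈ 24.668, ∠ ≈ 13.36°
|T| = 1250 / 24.668 ≈ 50.673
Gain = 20 log₁₀(50.673) ≈ 34.10 dB
∠T = 0.00° − 13.36° = -13.36°

At s = jω = j2:
quadratic: (j2)² + 5.7·j2 + 25 = 21 + j11.4 → |·| ≈ 23.895, ∠ ≈ 28.50°
|T| = 1250 / 23.895 ≈ 52.312
Gain = 20 log₁₀(52.312) ≈ 34.37 dB
∠T = 0.00° − 28.50° = -28.50°

ω = 1: 34.1 dB, -13.4°; ω = 2: 34.4 dB, -28.5°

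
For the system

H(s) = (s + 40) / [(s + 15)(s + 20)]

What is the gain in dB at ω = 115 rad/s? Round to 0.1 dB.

At s = jω = j115:
zero (s+40): 40 + j115 → |·| = √(40²+115²) = √14825 ≈ 121.76, ∠ = arctan(115/40) ≈ 70.82°
pole (s+15): 15 + j115 → |·| = √(15²+115²) = √13450 ≈ 115.97, ∠ = arctan(115/15) ≈ 82.57°
pole (s+20): 20 + j115 → |·| = √(20²+115²) = √13625 ≈ 116.73, ∠ = arctan(115/20) ≈ 80.13°
|H| = 1 · 121.76 / 13537 ≈ 0.0089946
Gain = 20 log₁₀(0.0089946) ≈ -40.92 dB

-40.9 dB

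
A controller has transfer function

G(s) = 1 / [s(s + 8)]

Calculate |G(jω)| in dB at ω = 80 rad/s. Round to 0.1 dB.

-76.2 dB

At s = jω = j80:
pole (s+8): 8 + j80 → |·| = √(8²+80²) = √6464 ≈ 80.399, ∠ = arctan(80/8) ≈ 84.29°
pole at origin: |s| = 80, ∠ = 90.00° (in denominator)
|G| = 1 / 6431.9 ≈ 0.00015548
Gain = 20 log₁₀(0.00015548) ≈ -76.17 dB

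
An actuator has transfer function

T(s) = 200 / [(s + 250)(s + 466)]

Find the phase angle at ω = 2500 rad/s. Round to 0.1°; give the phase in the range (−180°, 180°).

At s = jω = j2500:
pole (s+250): 250 + j2500 → |·| = √(250²+2500²) = √6312500 ≈ 2512.5, ∠ = arctan(2500/250) ≈ 84.29°
pole (s+466): 466 + j2500 → |·| = √(466²+2500²) = √6467156 ≈ 2543.1, ∠ = arctan(2500/466) ≈ 79.44°
∠T = 0.00° − 163.73° = -163.73°

-163.7°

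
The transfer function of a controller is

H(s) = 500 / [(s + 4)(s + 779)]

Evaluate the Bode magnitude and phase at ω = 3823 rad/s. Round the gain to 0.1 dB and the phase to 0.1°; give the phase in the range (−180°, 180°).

-89.5 dB, -168.4°

At s = jω = j3823:
pole (s+4): 4 + j3823 → |·| = √(4²+3823²) = √14615345 ≈ 3823, ∠ = arctan(3823/4) ≈ 89.94°
pole (s+779): 779 + j3823 → |·| = √(779²+3823²) = √15222170 ≈ 3901.6, ∠ = arctan(3823/779) ≈ 78.48°
|H| = 500 / 1.4916e+07 ≈ 3.3521e-05
Gain = 20 log₁₀(3.3521e-05) ≈ -89.49 dB
∠H = 0.00° − 168.42° = -168.42°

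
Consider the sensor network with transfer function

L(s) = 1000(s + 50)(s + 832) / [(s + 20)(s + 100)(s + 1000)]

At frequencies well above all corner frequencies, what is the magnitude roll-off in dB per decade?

Each pole contributes −20 dB/decade at high frequency; each zero contributes +20 dB/decade.
Net: 2 zero(s) − 3 pole(s) → -20 dB/decade.

-20 dB/decade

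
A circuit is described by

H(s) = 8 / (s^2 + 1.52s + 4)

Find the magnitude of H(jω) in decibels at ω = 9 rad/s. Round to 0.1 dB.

At s = jω = j9:
quadratic: (j9)² + 1.52·j9 + 4 = -77 + j13.68 → |·| ≈ 78.206, ∠ ≈ 169.93°
|H| = 8 / 78.206 ≈ 0.10229
Gain = 20 log₁₀(0.10229) ≈ -19.80 dB

-19.8 dB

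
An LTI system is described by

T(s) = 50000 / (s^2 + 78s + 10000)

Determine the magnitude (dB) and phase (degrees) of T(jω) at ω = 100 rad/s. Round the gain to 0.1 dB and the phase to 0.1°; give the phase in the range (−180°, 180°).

16.1 dB, -90.0°

At s = jω = j100:
quadratic: (j100)² + 78·j100 + 10000 = 0 + j7800 → |·| ≈ 7800, ∠ ≈ 90.00°
|T| = 50000 / 7800 ≈ 6.4103
Gain = 20 log₁₀(6.4103) ≈ 16.14 dB
∠T = 0.00° − 90.00° = -90.00°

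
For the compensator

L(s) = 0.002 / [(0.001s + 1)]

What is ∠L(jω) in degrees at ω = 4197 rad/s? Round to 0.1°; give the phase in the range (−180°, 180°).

At ω = 4197 rad/s:
pole (1 + j4197·0.001) = 1 + j4.197 → |·| ≈ 4.3145, ∠ ≈ 76.60°
∠L = (0°) − (76.60°) = -76.60°

-76.6°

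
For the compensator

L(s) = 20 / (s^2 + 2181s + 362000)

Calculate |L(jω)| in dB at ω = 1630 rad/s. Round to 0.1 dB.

Substitute s = j1630:
Numerator: 20 = 20 + j0
Denominator: (j1630)^2 + 2181(j1630) + 362000 = -2294900 + j3555030
|N| = √(20² + 0²) ≈ 20, ∠N ≈ 0.00°
|D| = √(2294900² + 3555030²) ≈ 4.2314e+06, ∠D ≈ 122.84°
|L| = 20 / 4.2314e+06 ≈ 4.7266e-06
Gain = 20 log₁₀(4.7266e-06) ≈ -106.51 dB

-106.5 dB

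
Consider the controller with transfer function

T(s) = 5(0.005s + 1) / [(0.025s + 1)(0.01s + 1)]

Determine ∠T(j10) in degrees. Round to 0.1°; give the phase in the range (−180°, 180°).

At ω = 10 rad/s:
zero (1 + j10·0.005) = 1 + j0.05 → |·| ≈ 1.0012, ∠ ≈ 2.86°
pole (1 + j10·0.025) = 1 + j0.25 → |·| ≈ 1.0308, ∠ ≈ 14.04°
pole (1 + j10·0.01) = 1 + j0.1 → |·| ≈ 1.005, ∠ ≈ 5.71°
∠T = (2.86°) − (14.04° + 5.71°) = -16.89°

-16.9°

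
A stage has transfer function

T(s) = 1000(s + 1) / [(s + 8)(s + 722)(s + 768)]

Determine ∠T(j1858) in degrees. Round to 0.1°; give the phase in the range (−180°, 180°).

-136.1°

At s = jω = j1858:
zero (s+1): 1 + j1858 → |·| = √(1²+1858²) = √3452165 ≈ 1858, ∠ = arctan(1858/1) ≈ 89.97°
pole (s+8): 8 + j1858 → |·| = √(8²+1858²) = √3452228 ≈ 1858, ∠ = arctan(1858/8) ≈ 89.75°
pole (s+722): 722 + j1858 → |·| = √(722²+1858²) = √3973448 ≈ 1993.4, ∠ = arctan(1858/722) ≈ 68.76°
pole (s+768): 768 + j1858 → |·| = √(768²+1858²) = √4041988 ≈ 2010.5, ∠ = arctan(1858/768) ≈ 67.54°
∠T = 89.97° − 226.05° = -136.08°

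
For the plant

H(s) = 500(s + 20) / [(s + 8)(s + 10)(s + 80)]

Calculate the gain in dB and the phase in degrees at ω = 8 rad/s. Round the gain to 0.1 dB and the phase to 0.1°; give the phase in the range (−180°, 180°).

-0.7 dB, -67.6°

At s = jω = j8:
zero (s+20): 20 + j8 → |·| = √(20²+8²) = √464 ≈ 21.541, ∠ = arctan(8/20) ≈ 21.80°
pole (s+8): 8 + j8 → |·| = √(8²+8²) = √128 ≈ 11.314, ∠ = arctan(8/8) ≈ 45.00°
pole (s+10): 10 + j8 → |·| = √(10²+8²) = √164 ≈ 12.806, ∠ = arctan(8/10) ≈ 38.66°
pole (s+80): 80 + j8 → |·| = √(80²+8²) = √6464 ≈ 80.399, ∠ = arctan(8/80) ≈ 5.71°
|H| = 500 · 21.541 / 11649 ≈ 0.92459
Gain = 20 log₁₀(0.92459) ≈ -0.68 dB
∠H = 21.80° − 89.37° = -67.57°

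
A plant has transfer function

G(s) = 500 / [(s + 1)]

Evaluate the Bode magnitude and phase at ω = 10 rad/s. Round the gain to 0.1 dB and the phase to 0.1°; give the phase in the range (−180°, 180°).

33.9 dB, -84.3°

At ω = 10 rad/s:
pole (1 + j10·1) = 1 + j10 → |·| ≈ 10.05, ∠ ≈ 84.29°
|G| = 500 · 1 / (10.05) ≈ 49.751
Gain = 20 log₁₀(49.751) ≈ 33.94 dB
∠G = (0°) − (84.29°) = -84.29°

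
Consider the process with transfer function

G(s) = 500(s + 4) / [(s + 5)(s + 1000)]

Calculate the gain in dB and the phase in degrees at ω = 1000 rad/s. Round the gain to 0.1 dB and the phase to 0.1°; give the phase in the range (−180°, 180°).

-9.0 dB, -44.9°

At s = jω = j1000:
zero (s+4): 4 + j1000 → |·| = √(4²+1000²) = √1000016 ≈ 1000, ∠ = arctan(1000/4) ≈ 89.77°
pole (s+5): 5 + j1000 → |·| = √(5²+1000²) = √1000025 ≈ 1000, ∠ = arctan(1000/5) ≈ 89.71°
pole (s+1000): 1000 + j1000 → |·| = √(1000²+1000²) = √2000000 ≈ 1414.2, ∠ = arctan(1000/1000) ≈ 45.00°
|G| = 500 · 1000 / 1.4142e+06 ≈ 0.35356
Gain = 20 log₁₀(0.35356) ≈ -9.03 dB
∠G = 89.77° − 134.71° = -44.94°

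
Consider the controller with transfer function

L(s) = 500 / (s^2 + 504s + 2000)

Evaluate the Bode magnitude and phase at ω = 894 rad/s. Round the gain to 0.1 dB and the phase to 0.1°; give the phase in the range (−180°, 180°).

-65.3 dB, -150.5°

Substitute s = j894:
Numerator: 500 = 500 + j0
Denominator: (j894)^2 + 504(j894) + 2000 = -797236 + j450576
|N| = √(500² + 0²) ≈ 500, ∠N ≈ 0.00°
|D| = √(797236² + 450576²) ≈ 9.1575e+05, ∠D ≈ 150.53°
|L| = 500 / 9.1575e+05 ≈ 0.000546
Gain = 20 log₁₀(0.000546) ≈ -65.26 dB
∠L = 0.00° − 150.53° = -150.53°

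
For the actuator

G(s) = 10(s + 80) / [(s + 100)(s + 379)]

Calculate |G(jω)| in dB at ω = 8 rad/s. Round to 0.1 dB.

-33.5 dB

At s = jω = j8:
zero (s+80): 80 + j8 → |·| = √(80²+8²) = √6464 ≈ 80.399, ∠ = arctan(8/80) ≈ 5.71°
pole (s+100): 100 + j8 → |·| = √(100²+8²) = √10064 ≈ 100.32, ∠ = arctan(8/100) ≈ 4.57°
pole (s+379): 379 + j8 → |·| = √(379²+8²) = √143705 ≈ 379.08, ∠ = arctan(8/379) ≈ 1.21°
|G| = 10 · 80.399 / 38029 ≈ 0.021141
Gain = 20 log₁₀(0.021141) ≈ -33.50 dB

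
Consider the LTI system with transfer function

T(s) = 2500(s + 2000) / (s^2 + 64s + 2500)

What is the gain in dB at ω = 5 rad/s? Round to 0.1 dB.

At s = jω = j5:
zero (s+2000): 2000 + j5 → |·| = √(2000²+5²) = √4000025 ≈ 2000, ∠ = arctan(5/2000) ≈ 0.14°
quadratic: (j5)² + 64·j5 + 2500 = 2475 + j320 → |·| ≈ 2495.6, ∠ ≈ 7.37°
|T| = 2500 · 2000 / 2495.6 ≈ 2003.5
Gain = 20 log₁₀(2003.5) ≈ 66.04 dB

66.0 dB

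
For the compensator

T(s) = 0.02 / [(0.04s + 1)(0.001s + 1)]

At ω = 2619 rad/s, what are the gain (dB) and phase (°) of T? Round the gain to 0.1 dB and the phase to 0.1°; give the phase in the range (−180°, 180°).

-83.3 dB, -158.6°

At ω = 2619 rad/s:
pole (1 + j2619·0.04) = 1 + j104.76 → |·| ≈ 104.76, ∠ ≈ 89.45°
pole (1 + j2619·0.001) = 1 + j2.619 → |·| ≈ 2.8034, ∠ ≈ 69.10°
|T| = 0.02 · 1 / (104.76 · 2.8034) ≈ 6.81e-05
Gain = 20 log₁₀(6.81e-05) ≈ -83.34 dB
∠T = (0°) − (89.45° + 69.10°) = -158.55°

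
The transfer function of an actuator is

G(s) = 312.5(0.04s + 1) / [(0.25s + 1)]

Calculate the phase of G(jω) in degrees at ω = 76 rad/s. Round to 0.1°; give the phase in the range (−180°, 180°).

At ω = 76 rad/s:
zero (1 + j76·0.04) = 1 + j3.04 → |·| ≈ 3.2002, ∠ ≈ 71.79°
pole (1 + j76·0.25) = 1 + j19 → |·| ≈ 19.026, ∠ ≈ 86.99°
∠G = (71.79°) − (86.99°) = -15.20°

-15.2°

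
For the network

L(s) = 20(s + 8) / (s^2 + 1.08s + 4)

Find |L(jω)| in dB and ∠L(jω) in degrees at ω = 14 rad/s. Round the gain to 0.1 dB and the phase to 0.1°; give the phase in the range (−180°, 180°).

At s = jω = j14:
zero (s+8): 8 + j14 → |·| = √(8²+14²) = √260 ≈ 16.125, ∠ = arctan(14/8) ≈ 60.26°
quadratic: (j14)² + 1.08·j14 + 4 = -192 + j15.12 → |·| ≈ 192.59, ∠ ≈ 175.50°
|L| = 20 · 16.125 / 192.59 ≈ 1.6745
Gain = 20 log₁₀(1.6745) ≈ 4.48 dB
∠L = 60.26° − 175.50° = -115.24°

4.5 dB, -115.2°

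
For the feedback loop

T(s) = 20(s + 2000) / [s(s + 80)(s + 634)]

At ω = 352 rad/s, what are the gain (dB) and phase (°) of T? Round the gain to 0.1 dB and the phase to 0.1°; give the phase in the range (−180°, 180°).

At s = jω = j352:
zero (s+2000): 2000 + j352 → |·| = √(2000²+352²) = √4123904 ≈ 2030.7, ∠ = arctan(352/2000) ≈ 9.98°
pole (s+80): 80 + j352 → |·| = √(80²+352²) = √130304 ≈ 360.98, ∠ = arctan(352/80) ≈ 77.20°
pole (s+634): 634 + j352 → |·| = √(634²+352²) = √525860 ≈ 725.16, ∠ = arctan(352/634) ≈ 29.04°
pole at origin: |s| = 352, ∠ = 90.00° (in denominator)
|T| = 20 · 2030.7 / 9.2142e+07 ≈ 0.00044078
Gain = 20 log₁₀(0.00044078) ≈ -67.12 dB
∠T = 9.98° − 196.24° = -186.26° ≡ 173.74° (principal value)

-67.1 dB, 173.7°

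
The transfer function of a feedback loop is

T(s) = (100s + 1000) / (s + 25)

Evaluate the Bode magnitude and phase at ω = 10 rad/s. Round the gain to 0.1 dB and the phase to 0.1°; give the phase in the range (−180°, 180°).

34.4 dB, 23.2°

Substitute s = j10:
Numerator: 100(j10) + 1000 = 1000 + j1000
Denominator: (j10) + 25 = 25 + j10
|N| = √(1000² + 1000²) ≈ 1414.2, ∠N ≈ 45.00°
|D| = √(25² + 10²) ≈ 26.926, ∠D ≈ 21.80°
|T| = 1414.2 / 26.926 ≈ 52.522
Gain = 20 log₁₀(52.522) ≈ 34.41 dB
∠T = 45.00° − 21.80° = 23.20°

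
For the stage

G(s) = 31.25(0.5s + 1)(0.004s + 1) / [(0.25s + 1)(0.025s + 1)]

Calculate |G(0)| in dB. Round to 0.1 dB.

G(0) = 31.25 · 1 / 1 = 31.25
20 log₁₀(31.25) ≈ 29.90 dB

29.9 dB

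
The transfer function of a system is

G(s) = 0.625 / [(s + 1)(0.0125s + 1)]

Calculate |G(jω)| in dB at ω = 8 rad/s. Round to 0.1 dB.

At ω = 8 rad/s:
pole (1 + j8·1) = 1 + j8 → |·| ≈ 8.0623, ∠ ≈ 82.87°
pole (1 + j8·0.0125) = 1 + j0.1 → |·| ≈ 1.005, ∠ ≈ 5.71°
|G| = 0.625 · 1 / (8.0623 · 1.005) ≈ 0.077136
Gain = 20 log₁₀(0.077136) ≈ -22.25 dB

-22.3 dB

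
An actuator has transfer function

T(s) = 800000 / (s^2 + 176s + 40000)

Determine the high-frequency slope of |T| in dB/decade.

Each pole contributes −20 dB/decade at high frequency; each zero contributes +20 dB/decade.
Net: 0 zero(s) − 2 pole(s) → -40 dB/decade.

-40 dB/decade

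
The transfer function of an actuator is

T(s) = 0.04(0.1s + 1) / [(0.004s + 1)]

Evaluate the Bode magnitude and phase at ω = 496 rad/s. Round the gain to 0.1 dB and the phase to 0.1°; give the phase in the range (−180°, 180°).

-1.0 dB, 25.6°

At ω = 496 rad/s:
zero (1 + j496·0.1) = 1 + j49.6 → |·| ≈ 49.61, ∠ ≈ 88.84°
pole (1 + j496·0.004) = 1 + j1.984 → |·| ≈ 2.2218, ∠ ≈ 63.25°
|T| = 0.04 · 49.61 / (2.2218) ≈ 0.89315
Gain = 20 log₁₀(0.89315) ≈ -0.98 dB
∠T = (88.84°) − (63.25°) = 25.59°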